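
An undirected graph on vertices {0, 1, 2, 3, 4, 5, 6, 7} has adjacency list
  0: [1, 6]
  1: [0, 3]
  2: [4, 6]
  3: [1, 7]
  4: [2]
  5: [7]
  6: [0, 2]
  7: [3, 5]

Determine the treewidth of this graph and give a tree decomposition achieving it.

Treewidth 1.
One such decomposition:
Bags: B1 = {2, 4}  B2 = {2, 6}  B3 = {0, 6}  B4 = {0, 1}  B5 = {1, 3}  B6 = {3, 7}  B7 = {5, 7}
Tree: B1–B2, B2–B3, B3–B4, B4–B5, B5–B6, B6–B7

Every bag has size at most 2, so the width is 2 − 1 = 1 and tw(G) ≤ 1. Since G has at least one edge (e.g. 4–2), it is not an edgeless graph, so tw(G) ≥ 1. Therefore the treewidth is 1.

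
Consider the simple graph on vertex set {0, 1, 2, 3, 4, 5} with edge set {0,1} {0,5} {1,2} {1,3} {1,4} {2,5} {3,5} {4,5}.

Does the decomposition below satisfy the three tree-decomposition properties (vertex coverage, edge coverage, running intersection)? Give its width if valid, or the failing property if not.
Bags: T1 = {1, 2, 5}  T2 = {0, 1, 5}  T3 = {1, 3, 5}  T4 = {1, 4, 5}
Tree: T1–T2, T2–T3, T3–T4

Every vertex of G appears in some bag (union = {0, 1, 2, 3, 4, 5}); every edge is covered by a bag; and for each vertex v the set of bags containing v is connected in the bag tree. The decomposition is therefore valid. The largest bag has 3 vertices, so the width is 2.

Yes; width 2.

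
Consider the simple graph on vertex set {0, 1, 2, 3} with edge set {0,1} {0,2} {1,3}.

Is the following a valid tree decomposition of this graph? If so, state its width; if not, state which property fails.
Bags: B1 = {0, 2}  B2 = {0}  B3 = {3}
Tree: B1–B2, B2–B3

No — vertex 1 appears in no bag.

A tree decomposition must satisfy three properties: every vertex lies in some bag; for every edge, both endpoints lie together in some bag; and for every vertex, the bags containing it form a connected subtree. Here vertex 1 appears in no bag, so the decomposition is invalid.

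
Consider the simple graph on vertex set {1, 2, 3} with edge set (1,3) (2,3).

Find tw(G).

1

A width-1 tree decomposition is:
Bags: B1 = {2, 3}  B2 = {1, 3}
Tree: B1–B2
Every bag has size at most 2, so the width is 2 − 1 = 1 and tw(G) ≤ 1. Since G has at least one edge (e.g. 3–2), it is not an edgeless graph, so tw(G) ≥ 1. Therefore the treewidth is 1.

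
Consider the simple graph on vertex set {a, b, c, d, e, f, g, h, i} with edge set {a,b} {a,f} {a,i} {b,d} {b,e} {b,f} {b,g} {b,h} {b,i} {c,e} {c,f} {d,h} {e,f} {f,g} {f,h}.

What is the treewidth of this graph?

2

A width-2 tree decomposition is:
Bags: B1 = {c, e, f}  B2 = {b, e, f}  B3 = {b, f, h}  B4 = {b, f, g}  B5 = {a, b, f}  B6 = {b, d, h}  B7 = {a, b, i}
Tree: B1–B2, B2–B3, B3–B4, B2–B5, B3–B6, B5–B7
The largest bag has 3 vertices, giving width 2; this decomposition certifies tw(G) ≤ 2. Conversely, {c, e, f} is a clique of size 3, and the vertices of any clique must share a bag in every tree decomposition; so some bag has ≥ 3 vertices and tw(G) ≥ 2. Combining the bounds, tw(G) = 2.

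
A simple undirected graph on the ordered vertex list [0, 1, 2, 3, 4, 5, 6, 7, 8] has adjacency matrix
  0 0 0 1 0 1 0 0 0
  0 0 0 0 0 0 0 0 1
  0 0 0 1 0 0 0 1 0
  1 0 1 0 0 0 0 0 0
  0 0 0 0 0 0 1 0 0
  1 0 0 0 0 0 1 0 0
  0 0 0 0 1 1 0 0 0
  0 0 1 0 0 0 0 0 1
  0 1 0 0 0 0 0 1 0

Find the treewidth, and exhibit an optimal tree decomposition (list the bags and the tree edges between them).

The largest bag has 2 vertices, giving width 1; this decomposition certifies tw(G) ≤ 1. G has an edge, so its treewidth is at least 1. The upper and lower bounds meet at 1, so that is the treewidth.

Treewidth 1.
Bags: B1 = {4, 6}  B2 = {5, 6}  B3 = {0, 5}  B4 = {0, 3}  B5 = {2, 3}  B6 = {2, 7}  B7 = {7, 8}  B8 = {1, 8}
Tree: B1–B2, B2–B3, B3–B4, B4–B5, B5–B6, B6–B7, B7–B8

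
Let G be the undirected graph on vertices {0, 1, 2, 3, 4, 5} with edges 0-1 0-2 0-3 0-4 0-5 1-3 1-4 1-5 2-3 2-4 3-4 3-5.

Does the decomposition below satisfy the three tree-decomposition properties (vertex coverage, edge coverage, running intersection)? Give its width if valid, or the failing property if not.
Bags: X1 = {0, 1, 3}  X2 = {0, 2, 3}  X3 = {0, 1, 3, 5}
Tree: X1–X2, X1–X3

A tree decomposition must satisfy three properties: every vertex lies in some bag; for every edge, both endpoints lie together in some bag; and for every vertex, the bags containing it form a connected subtree. Here vertex 4 appears in no bag, so the decomposition is invalid.

No — vertex 4 appears in no bag.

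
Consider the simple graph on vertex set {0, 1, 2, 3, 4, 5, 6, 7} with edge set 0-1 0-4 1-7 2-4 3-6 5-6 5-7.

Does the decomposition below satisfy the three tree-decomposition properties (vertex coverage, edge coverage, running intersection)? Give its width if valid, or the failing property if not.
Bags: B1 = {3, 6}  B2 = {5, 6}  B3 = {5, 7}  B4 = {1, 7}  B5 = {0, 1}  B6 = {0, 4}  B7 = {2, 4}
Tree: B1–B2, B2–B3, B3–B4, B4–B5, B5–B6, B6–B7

Vertex coverage: the bags together contain {0, 1, 2, 3, 4, 5, 6, 7}, the full vertex set. Edge coverage: each edge of G has both endpoints in at least one bag. Running intersection: for every vertex, the bags containing it form a connected subtree. All three properties hold, so this is a valid tree decomposition of width max|bag| − 1 = 1, and hence tw(G) ≤ 1.

Yes; width 1.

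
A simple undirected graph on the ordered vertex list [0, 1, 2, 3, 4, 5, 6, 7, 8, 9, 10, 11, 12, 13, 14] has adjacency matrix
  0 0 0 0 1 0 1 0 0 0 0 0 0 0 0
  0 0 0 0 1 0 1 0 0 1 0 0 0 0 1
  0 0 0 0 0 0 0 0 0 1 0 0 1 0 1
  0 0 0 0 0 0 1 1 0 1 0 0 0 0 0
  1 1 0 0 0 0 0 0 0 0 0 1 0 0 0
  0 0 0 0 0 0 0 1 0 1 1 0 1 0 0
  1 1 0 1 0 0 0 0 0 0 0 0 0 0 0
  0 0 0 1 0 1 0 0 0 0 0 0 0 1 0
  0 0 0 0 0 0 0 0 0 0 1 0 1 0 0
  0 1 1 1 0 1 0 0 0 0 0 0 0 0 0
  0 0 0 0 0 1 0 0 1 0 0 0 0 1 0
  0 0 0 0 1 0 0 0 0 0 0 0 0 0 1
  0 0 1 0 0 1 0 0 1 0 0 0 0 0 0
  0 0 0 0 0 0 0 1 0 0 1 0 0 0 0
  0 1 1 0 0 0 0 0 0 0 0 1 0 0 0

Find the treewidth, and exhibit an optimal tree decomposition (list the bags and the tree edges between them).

Treewidth 3.
One optimal decomposition is:
Bags: B1 = {0, 4, 6, 11}  B2 = {1, 4, 6, 11}  B3 = {1, 6, 11, 14}  B4 = {1, 3, 6, 14}  B5 = {1, 3, 9, 14}  B6 = {2, 3, 9, 14}  B7 = {2, 3, 7, 9}  B8 = {2, 5, 7, 9}  B9 = {2, 5, 7, 12}  B10 = {5, 7, 12, 13}  B11 = {5, 10, 12, 13}  B12 = {8, 10, 12, 13}
Tree: B1–B2, B2–B3, B3–B4, B4–B5, B5–B6, B6–B7, B7–B8, B8–B9, B9–B10, B10–B11, B11–B12

Every bag has size at most 4, so the width is 4 − 1 = 3 and tw(G) ≤ 3. For the lower bound: the 4 vertex sets {0,4,11}, {6}, {1}, {2,3,9,14} are disjoint, each induces a connected subgraph, and every pair is joined by at least one edge of G. Contracting each set to a single vertex therefore yields K_{4} as a minor, and since treewidth is minor-monotone, tw(G) ≥ tw(K_{4}) = 3. The upper and lower bounds meet at 3, so that is the treewidth.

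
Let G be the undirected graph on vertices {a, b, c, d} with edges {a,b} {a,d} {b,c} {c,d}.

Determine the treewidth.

A width-2 tree decomposition is:
Bags: B1 = {a, c, d}  B2 = {a, b, c}
Tree: B1–B2
Every bag has size at most 3, so the width is 3 − 1 = 2 and tw(G) ≤ 2. For the lower bound, G contains the cycle c–d–a–b–c, so G is not a forest; only forests have treewidth ≤ 1, hence tw(G) ≥ 2. Therefore the treewidth is 2.

2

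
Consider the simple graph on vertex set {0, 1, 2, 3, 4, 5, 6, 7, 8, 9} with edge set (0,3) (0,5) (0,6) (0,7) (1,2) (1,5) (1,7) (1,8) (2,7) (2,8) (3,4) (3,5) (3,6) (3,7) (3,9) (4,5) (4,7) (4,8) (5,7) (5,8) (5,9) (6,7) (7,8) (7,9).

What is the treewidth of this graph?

3

A width-3 tree decomposition is:
Bags: B1 = {1, 5, 7, 8}  B2 = {4, 5, 7, 8}  B3 = {3, 4, 5, 7}  B4 = {0, 3, 5, 7}  B5 = {0, 3, 6, 7}  B6 = {1, 2, 7, 8}  B7 = {3, 5, 7, 9}
Tree: B1–B2, B2–B3, B3–B4, B4–B5, B1–B6, B4–B7
Each bag holds 4 vertices, so the decomposition has width 3, which upper-bounds the treewidth. On the other hand G contains the 4-clique {1, 2, 7, 8}. A clique must lie in a single bag of any decomposition, so no decomposition can have width below 3. Therefore the treewidth is 3.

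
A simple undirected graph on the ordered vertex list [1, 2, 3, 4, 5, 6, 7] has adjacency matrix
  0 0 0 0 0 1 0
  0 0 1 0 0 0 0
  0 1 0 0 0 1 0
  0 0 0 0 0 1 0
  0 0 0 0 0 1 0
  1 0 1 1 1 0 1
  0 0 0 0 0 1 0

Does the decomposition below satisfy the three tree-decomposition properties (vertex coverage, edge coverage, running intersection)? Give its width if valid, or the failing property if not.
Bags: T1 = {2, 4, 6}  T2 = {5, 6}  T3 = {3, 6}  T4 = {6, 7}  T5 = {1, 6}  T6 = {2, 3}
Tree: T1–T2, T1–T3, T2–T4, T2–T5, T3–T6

A tree decomposition must satisfy three properties: every vertex lies in some bag; for every edge, both endpoints lie together in some bag; and for every vertex, the bags containing it form a connected subtree. Here bags containing vertex 2 are not connected in the tree, so the decomposition is invalid.

No — bags containing vertex 2 are not connected in the tree.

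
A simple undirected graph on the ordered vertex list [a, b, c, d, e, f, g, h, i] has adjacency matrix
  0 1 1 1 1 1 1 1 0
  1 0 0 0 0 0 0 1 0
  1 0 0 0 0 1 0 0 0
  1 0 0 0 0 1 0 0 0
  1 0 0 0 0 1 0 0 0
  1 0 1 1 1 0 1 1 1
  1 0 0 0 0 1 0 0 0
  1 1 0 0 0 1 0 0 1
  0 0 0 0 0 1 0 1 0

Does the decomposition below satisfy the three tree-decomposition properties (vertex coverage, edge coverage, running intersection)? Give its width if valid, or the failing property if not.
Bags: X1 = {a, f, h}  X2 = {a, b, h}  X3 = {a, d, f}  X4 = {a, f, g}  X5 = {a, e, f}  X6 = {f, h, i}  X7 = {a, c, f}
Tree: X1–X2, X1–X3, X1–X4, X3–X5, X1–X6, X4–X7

Yes; width 2.

Vertex coverage: the bags together contain {a, b, c, d, e, f, g, h, i}, the full vertex set. Edge coverage: each edge of G has both endpoints in at least one bag. Running intersection: for every vertex, the bags containing it form a connected subtree. All three properties hold, so this is a valid tree decomposition of width max|bag| − 1 = 2, and hence tw(G) ≤ 2.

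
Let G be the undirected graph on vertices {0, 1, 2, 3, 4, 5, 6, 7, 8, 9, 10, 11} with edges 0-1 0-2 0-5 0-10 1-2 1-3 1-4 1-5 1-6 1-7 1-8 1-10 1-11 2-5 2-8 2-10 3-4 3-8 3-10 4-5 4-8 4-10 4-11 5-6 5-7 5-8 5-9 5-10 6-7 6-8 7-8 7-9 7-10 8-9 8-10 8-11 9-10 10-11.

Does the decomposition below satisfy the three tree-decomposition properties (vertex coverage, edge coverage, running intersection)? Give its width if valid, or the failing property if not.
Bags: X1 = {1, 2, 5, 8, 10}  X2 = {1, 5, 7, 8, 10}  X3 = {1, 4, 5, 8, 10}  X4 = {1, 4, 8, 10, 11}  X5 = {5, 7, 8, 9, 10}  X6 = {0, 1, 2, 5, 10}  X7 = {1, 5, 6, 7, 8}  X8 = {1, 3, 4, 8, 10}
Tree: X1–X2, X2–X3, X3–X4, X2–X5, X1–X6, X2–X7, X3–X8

Checking the three conditions: (i) the bags cover all of {0, 1, 2, 3, 4, 5, 6, 7, 8, 9, 10, 11}; (ii) for each edge, some bag contains both endpoints; (iii) the bags containing any fixed vertex form a subtree. All hold, so the decomposition is valid with width 5 − 1 = 4.

Yes; width 4.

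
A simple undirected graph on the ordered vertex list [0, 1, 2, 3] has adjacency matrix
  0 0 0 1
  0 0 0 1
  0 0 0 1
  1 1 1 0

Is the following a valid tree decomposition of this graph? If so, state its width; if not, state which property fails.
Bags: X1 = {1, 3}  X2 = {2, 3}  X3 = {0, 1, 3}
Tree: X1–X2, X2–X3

No — bags containing vertex 1 are not connected in the tree.

A tree decomposition must satisfy three properties: every vertex lies in some bag; for every edge, both endpoints lie together in some bag; and for every vertex, the bags containing it form a connected subtree. Here bags containing vertex 1 are not connected in the tree, so the decomposition is invalid.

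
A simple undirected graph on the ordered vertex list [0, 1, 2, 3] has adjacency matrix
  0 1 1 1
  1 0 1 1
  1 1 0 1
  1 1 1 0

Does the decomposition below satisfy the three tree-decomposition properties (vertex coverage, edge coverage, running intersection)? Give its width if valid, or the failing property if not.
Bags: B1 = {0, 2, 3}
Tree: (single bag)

No — vertex 1 appears in no bag.

A tree decomposition must satisfy three properties: every vertex lies in some bag; for every edge, both endpoints lie together in some bag; and for every vertex, the bags containing it form a connected subtree. Here vertex 1 appears in no bag, so the decomposition is invalid.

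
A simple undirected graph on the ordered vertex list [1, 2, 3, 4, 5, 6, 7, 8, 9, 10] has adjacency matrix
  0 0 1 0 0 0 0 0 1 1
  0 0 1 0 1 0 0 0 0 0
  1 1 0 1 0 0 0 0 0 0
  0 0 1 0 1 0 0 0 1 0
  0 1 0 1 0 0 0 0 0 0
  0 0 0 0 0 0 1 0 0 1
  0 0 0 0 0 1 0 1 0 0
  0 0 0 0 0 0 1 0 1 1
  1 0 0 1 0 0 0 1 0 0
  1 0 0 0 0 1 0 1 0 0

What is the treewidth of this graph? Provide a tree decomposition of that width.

The largest bag has 3 vertices, giving width 2; this decomposition certifies tw(G) ≤ 2. The edges 5–2–3–4–5 form a cycle, so G is not a tree and its treewidth is at least 2. The upper and lower bounds meet at 2, so that is the treewidth.

Treewidth 2.
One optimal decomposition is:
Bags: B1 = {2, 4, 5}  B2 = {2, 3, 4}  B3 = {3, 4, 9}  B4 = {1, 3, 9}  B5 = {1, 8, 9}  B6 = {1, 8, 10}  B7 = {7, 8, 10}  B8 = {6, 7, 10}
Tree: B1–B2, B2–B3, B3–B4, B4–B5, B5–B6, B6–B7, B7–B8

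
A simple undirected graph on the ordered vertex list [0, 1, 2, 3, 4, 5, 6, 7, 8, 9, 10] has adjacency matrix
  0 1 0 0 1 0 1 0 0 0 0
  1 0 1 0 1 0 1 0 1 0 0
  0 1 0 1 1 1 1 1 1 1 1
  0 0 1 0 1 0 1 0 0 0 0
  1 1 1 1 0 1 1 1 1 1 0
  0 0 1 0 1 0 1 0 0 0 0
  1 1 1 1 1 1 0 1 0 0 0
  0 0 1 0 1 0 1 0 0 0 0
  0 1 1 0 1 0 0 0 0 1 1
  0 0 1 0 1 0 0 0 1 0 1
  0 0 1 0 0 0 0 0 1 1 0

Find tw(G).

3

A width-3 tree decomposition is:
Bags: B1 = {2, 3, 4, 6}  B2 = {1, 2, 4, 6}  B3 = {1, 2, 4, 8}  B4 = {2, 4, 6, 7}  B5 = {2, 4, 8, 9}  B6 = {2, 8, 9, 10}  B7 = {0, 1, 4, 6}  B8 = {2, 4, 5, 6}
Tree: B1–B2, B2–B3, B2–B4, B3–B5, B5–B6, B2–B7, B1–B8
The largest bag has 4 vertices, giving width 3; this decomposition certifies tw(G) ≤ 3. Conversely, {0, 1, 4, 6} is a clique of size 4, and the vertices of any clique must share a bag in every tree decomposition; so some bag has ≥ 4 vertices and tw(G) ≥ 3. Hence tw(G) = 3 exactly.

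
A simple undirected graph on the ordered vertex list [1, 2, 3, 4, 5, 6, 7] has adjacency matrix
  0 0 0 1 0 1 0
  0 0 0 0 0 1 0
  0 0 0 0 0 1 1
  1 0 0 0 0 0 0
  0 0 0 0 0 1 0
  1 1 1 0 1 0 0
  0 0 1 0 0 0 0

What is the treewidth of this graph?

1

A width-1 tree decomposition is:
Bags: B1 = {3, 6}  B2 = {3, 7}  B3 = {1, 6}  B4 = {5, 6}  B5 = {2, 6}  B6 = {1, 4}
Tree: B1–B2, B1–B3, B3–B4, B3–B5, B3–B6
Each bag holds 2 vertices, so the decomposition has width 1, which upper-bounds the treewidth. Since G has at least one edge (e.g. 6–3), it is not an edgeless graph, so tw(G) ≥ 1. Hence tw(G) = 1 exactly.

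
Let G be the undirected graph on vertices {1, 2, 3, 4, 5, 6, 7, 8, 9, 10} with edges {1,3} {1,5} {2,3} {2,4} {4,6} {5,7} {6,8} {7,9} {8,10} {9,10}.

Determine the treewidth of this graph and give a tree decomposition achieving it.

Each bag holds 3 vertices, so the decomposition has width 2, which upper-bounds the treewidth. Since 1–5–7–9–10–8–6–4–2–3–1 is a cycle in G, G is not acyclic. Forests are exactly the graphs of treewidth ≤ 1, so tw(G) ≥ 2. Combining the bounds, tw(G) = 2.

Treewidth 2.
One such decomposition:
Bags: B1 = {1, 5, 7}  B2 = {1, 7, 9}  B3 = {1, 9, 10}  B4 = {1, 8, 10}  B5 = {1, 6, 8}  B6 = {1, 4, 6}  B7 = {1, 2, 4}  B8 = {1, 2, 3}
Tree: B1–B2, B2–B3, B3–B4, B4–B5, B5–B6, B6–B7, B7–B8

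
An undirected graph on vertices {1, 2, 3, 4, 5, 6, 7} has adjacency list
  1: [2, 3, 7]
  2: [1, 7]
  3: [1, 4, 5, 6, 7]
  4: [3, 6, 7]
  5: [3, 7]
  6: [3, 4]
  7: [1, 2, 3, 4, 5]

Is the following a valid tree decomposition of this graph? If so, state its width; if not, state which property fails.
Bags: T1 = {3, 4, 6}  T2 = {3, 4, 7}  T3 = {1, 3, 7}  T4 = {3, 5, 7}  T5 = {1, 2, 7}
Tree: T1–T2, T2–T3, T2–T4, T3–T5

Yes; width 2.

Checking the three conditions: (i) the bags cover all of {1, 2, 3, 4, 5, 6, 7}; (ii) for each edge, some bag contains both endpoints; (iii) the bags containing any fixed vertex form a subtree. All hold, so the decomposition is valid with width 3 − 1 = 2.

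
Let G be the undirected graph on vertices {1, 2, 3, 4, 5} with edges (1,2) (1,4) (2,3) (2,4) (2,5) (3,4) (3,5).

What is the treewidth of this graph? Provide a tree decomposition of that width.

Treewidth 2.
One such decomposition:
Bags: B1 = {2, 3, 4}  B2 = {2, 3, 5}  B3 = {1, 2, 4}
Tree: B1–B2, B1–B3

Every bag has size at most 3, so the width is 3 − 1 = 2 and tw(G) ≤ 2. For the lower bound, the 3 vertices {1, 2, 4} are pairwise adjacent, and any tree decomposition puts a clique entirely inside one bag — forcing width ≥ 2. Hence tw(G) = 2 exactly.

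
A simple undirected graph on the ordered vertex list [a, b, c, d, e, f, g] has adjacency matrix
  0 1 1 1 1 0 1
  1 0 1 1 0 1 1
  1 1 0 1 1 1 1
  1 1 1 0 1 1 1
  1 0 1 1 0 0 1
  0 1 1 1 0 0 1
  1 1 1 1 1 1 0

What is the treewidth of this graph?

4

A width-4 tree decomposition is:
Bags: B1 = {a, b, c, d, g}  B2 = {b, c, d, f, g}  B3 = {a, c, d, e, g}
Tree: B1–B2, B1–B3
Each bag holds 5 vertices, so the decomposition has width 4, which upper-bounds the treewidth. On the other hand G contains the 5-clique {b, c, d, f, g}. A clique must lie in a single bag of any decomposition, so no decomposition can have width below 4. The upper and lower bounds meet at 4, so that is the treewidth.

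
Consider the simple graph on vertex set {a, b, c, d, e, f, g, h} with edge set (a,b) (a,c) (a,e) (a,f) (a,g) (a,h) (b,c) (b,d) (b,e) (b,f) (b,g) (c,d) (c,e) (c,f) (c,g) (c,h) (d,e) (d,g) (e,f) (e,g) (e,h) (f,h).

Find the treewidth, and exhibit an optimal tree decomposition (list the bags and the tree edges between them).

The largest bag has 5 vertices, giving width 4; this decomposition certifies tw(G) ≤ 4. Conversely, {a, c, e, f, h} is a clique of size 5, and the vertices of any clique must share a bag in every tree decomposition; so some bag has ≥ 5 vertices and tw(G) ≥ 4. Combining the bounds, tw(G) = 4.

Treewidth 4.
One such decomposition:
Bags: B1 = {a, b, c, e, g}  B2 = {b, c, d, e, g}  B3 = {a, b, c, e, f}  B4 = {a, c, e, f, h}
Tree: B1–B2, B1–B3, B3–B4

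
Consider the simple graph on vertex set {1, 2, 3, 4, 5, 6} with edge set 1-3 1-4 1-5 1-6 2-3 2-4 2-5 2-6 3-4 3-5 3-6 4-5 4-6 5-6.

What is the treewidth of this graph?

A width-4 tree decomposition is:
Bags: B1 = {1, 3, 4, 5, 6}  B2 = {2, 3, 4, 5, 6}
Tree: B1–B2
Each bag holds 5 vertices, so the decomposition has width 4, which upper-bounds the treewidth. For the lower bound, the 5 vertices {1, 3, 4, 5, 6} are pairwise adjacent, and any tree decomposition puts a clique entirely inside one bag — forcing width ≥ 4. Combining the bounds, tw(G) = 4.

4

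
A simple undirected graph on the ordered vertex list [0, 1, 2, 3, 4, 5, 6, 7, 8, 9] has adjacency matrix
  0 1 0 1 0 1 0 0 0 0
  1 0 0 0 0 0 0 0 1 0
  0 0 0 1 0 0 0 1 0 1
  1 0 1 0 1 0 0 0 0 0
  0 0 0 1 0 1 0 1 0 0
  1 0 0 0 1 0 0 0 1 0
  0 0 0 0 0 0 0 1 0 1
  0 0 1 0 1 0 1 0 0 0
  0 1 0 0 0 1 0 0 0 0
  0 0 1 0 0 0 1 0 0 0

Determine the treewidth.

A width-2 tree decomposition is:
Bags: B1 = {1, 5, 8}  B2 = {0, 1, 5}  B3 = {0, 4, 5}  B4 = {0, 3, 4}  B5 = {3, 4, 7}  B6 = {2, 3, 7}  B7 = {2, 6, 7}  B8 = {2, 6, 9}
Tree: B1–B2, B2–B3, B3–B4, B4–B5, B5–B6, B6–B7, B7–B8
The largest bag has 3 vertices, giving width 2; this decomposition certifies tw(G) ≤ 2. The edges 8–1–0–5–8 form a cycle, so G is not a tree and its treewidth is at least 2. Therefore the treewidth is 2.

2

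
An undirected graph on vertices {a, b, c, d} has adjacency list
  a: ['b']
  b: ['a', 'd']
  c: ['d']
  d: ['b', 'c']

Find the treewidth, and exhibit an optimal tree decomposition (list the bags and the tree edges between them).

Every bag has size at most 2, so the width is 2 − 1 = 1 and tw(G) ≤ 1. Any graph with an edge has treewidth ≥ 1, and G has the edge d–b. The upper and lower bounds meet at 1, so that is the treewidth.

Treewidth 1.
One such decomposition:
Bags: B1 = {b, d}  B2 = {a, b}  B3 = {c, d}
Tree: B1–B2, B1–B3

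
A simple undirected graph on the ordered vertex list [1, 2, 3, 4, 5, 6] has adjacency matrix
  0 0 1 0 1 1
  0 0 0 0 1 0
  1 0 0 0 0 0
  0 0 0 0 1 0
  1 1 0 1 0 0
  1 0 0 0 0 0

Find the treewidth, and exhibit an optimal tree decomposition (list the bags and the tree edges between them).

Every bag has size at most 2, so the width is 2 − 1 = 1 and tw(G) ≤ 1. Any graph with an edge has treewidth ≥ 1, and G has the edge 5–2. Therefore the treewidth is 1.

Treewidth 1.
One such decomposition:
Bags: B1 = {2, 5}  B2 = {4, 5}  B3 = {1, 5}  B4 = {1, 6}  B5 = {1, 3}
Tree: B1–B2, B1–B3, B3–B4, B4–B5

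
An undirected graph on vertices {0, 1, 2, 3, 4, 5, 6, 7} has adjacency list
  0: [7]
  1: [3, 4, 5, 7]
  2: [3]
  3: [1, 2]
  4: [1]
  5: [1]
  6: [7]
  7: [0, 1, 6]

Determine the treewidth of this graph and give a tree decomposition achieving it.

Each bag holds 2 vertices, so the decomposition has width 1, which upper-bounds the treewidth. Any graph with an edge has treewidth ≥ 1, and G has the edge 1–5. Combining the bounds, tw(G) = 1.

Treewidth 1.
Bags: B1 = {1, 5}  B2 = {1, 7}  B3 = {1, 4}  B4 = {1, 3}  B5 = {0, 7}  B6 = {6, 7}  B7 = {2, 3}
Tree: B1–B2, B2–B3, B1–B4, B2–B5, B5–B6, B4–B7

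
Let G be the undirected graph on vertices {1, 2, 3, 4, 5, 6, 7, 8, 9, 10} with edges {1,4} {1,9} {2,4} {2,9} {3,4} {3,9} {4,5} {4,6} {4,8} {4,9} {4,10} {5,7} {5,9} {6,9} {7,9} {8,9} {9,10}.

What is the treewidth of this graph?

2

A width-2 tree decomposition is:
Bags: B1 = {2, 4, 9}  B2 = {4, 5, 9}  B3 = {4, 8, 9}  B4 = {4, 9, 10}  B5 = {1, 4, 9}  B6 = {4, 6, 9}  B7 = {3, 4, 9}  B8 = {5, 7, 9}
Tree: B1–B2, B1–B3, B3–B4, B1–B5, B3–B6, B4–B7, B2–B8
The largest bag has 3 vertices, giving width 2; this decomposition certifies tw(G) ≤ 2. Conversely, {1, 4, 9} is a clique of size 3, and the vertices of any clique must share a bag in every tree decomposition; so some bag has ≥ 3 vertices and tw(G) ≥ 2. Hence tw(G) = 2 exactly.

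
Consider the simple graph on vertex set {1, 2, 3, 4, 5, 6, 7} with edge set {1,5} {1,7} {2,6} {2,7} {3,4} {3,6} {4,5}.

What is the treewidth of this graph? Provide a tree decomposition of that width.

Treewidth 2.
Bags: B1 = {2, 6, 7}  B2 = {1, 6, 7}  B3 = {1, 5, 6}  B4 = {4, 5, 6}  B5 = {3, 4, 6}
Tree: B1–B2, B2–B3, B3–B4, B4–B5

Each bag holds 3 vertices, so the decomposition has width 2, which upper-bounds the treewidth. Since 6–2–7–1–5–4–3–6 is a cycle in G, G is not acyclic. Forests are exactly the graphs of treewidth ≤ 1, so tw(G) ≥ 2. Therefore the treewidth is 2.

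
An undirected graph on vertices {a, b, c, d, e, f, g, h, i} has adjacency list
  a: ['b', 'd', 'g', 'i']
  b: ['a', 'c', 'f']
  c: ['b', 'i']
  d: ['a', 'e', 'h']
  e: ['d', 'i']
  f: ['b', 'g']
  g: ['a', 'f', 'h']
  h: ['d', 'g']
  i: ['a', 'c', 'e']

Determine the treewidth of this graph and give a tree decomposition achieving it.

Treewidth 3.
One such decomposition:
Bags: B1 = {c, d, e, i}  B2 = {a, c, d, i}  B3 = {a, b, c, d}  B4 = {a, b, d, h}  B5 = {a, b, g, h}  B6 = {b, f, g, h}
Tree: B1–B2, B2–B3, B3–B4, B4–B5, B5–B6

Every bag has size at most 4, so the width is 4 − 1 = 3 and tw(G) ≤ 3. For the lower bound: the 4 vertex sets {c,e,i}, {d}, {a}, {b,f,g,h} are disjoint, each induces a connected subgraph, and every pair is joined by at least one edge of G. Contracting each set to a single vertex therefore yields K_{4} as a minor, and since treewidth is minor-monotone, tw(G) ≥ tw(K_{4}) = 3. The upper and lower bounds meet at 3, so that is the treewidth.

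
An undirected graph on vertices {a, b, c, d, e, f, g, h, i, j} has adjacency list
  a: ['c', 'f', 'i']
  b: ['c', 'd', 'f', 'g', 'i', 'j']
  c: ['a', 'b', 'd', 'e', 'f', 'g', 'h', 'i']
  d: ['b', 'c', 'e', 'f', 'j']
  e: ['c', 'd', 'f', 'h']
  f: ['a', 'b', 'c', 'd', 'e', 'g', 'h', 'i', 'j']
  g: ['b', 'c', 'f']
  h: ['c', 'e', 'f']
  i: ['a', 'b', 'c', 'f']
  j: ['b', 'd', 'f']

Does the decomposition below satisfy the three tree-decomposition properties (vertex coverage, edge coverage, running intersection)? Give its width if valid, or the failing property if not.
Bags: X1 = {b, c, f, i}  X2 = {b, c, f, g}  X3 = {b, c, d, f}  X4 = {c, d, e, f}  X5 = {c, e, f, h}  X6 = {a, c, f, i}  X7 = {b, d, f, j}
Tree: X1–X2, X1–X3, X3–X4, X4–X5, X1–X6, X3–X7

Yes; width 3.

Every vertex of G appears in some bag (union = {a, b, c, d, e, f, g, h, i, j}); every edge is covered by a bag; and for each vertex v the set of bags containing v is connected in the bag tree. The decomposition is therefore valid. The largest bag has 4 vertices, so the width is 3.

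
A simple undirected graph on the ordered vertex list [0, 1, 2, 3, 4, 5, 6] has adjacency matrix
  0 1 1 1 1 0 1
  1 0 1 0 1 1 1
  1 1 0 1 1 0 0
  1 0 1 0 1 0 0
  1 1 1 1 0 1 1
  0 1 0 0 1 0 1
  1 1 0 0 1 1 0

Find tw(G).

A width-3 tree decomposition is:
Bags: B1 = {1, 4, 5, 6}  B2 = {0, 1, 4, 6}  B3 = {0, 1, 2, 4}  B4 = {0, 2, 3, 4}
Tree: B1–B2, B2–B3, B3–B4
Every bag has size at most 4, so the width is 4 − 1 = 3 and tw(G) ≤ 3. Conversely, {0, 1, 2, 4} is a clique of size 4, and the vertices of any clique must share a bag in every tree decomposition; so some bag has ≥ 4 vertices and tw(G) ≥ 3. Combining the bounds, tw(G) = 3.

3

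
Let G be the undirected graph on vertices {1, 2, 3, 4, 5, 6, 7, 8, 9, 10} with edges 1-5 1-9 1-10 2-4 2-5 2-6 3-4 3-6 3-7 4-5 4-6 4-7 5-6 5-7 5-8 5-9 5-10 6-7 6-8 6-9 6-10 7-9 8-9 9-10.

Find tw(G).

A width-3 tree decomposition is:
Bags: B1 = {5, 6, 7, 9}  B2 = {5, 6, 9, 10}  B3 = {4, 5, 6, 7}  B4 = {2, 4, 5, 6}  B5 = {3, 4, 6, 7}  B6 = {1, 5, 9, 10}  B7 = {5, 6, 8, 9}
Tree: B1–B2, B1–B3, B3–B4, B3–B5, B2–B6, B1–B7
Every bag has size at most 4, so the width is 4 − 1 = 3 and tw(G) ≤ 3. Conversely, {3, 4, 6, 7} is a clique of size 4, and the vertices of any clique must share a bag in every tree decomposition; so some bag has ≥ 4 vertices and tw(G) ≥ 3. Combining the bounds, tw(G) = 3.

3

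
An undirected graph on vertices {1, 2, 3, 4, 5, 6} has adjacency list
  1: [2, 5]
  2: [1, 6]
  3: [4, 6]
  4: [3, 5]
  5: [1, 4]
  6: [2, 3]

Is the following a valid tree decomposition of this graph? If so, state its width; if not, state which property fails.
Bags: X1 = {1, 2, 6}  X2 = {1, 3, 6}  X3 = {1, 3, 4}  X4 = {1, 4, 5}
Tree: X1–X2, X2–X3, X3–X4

Yes; width 2.

Checking the three conditions: (i) the bags cover all of {1, 2, 3, 4, 5, 6}; (ii) for each edge, some bag contains both endpoints; (iii) the bags containing any fixed vertex form a subtree. All hold, so the decomposition is valid with width 3 − 1 = 2.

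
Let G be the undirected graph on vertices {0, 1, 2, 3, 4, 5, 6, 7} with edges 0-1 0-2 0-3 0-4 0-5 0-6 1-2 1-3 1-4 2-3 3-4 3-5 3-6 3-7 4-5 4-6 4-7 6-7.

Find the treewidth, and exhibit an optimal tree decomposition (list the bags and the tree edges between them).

Treewidth 3.
Bags: B1 = {0, 3, 4, 6}  B2 = {3, 4, 6, 7}  B3 = {0, 1, 3, 4}  B4 = {0, 3, 4, 5}  B5 = {0, 1, 2, 3}
Tree: B1–B2, B1–B3, B3–B4, B3–B5

Each bag holds 4 vertices, so the decomposition has width 3, which upper-bounds the treewidth. On the other hand G contains the 4-clique {0, 1, 2, 3}. A clique must lie in a single bag of any decomposition, so no decomposition can have width below 3. Combining the bounds, tw(G) = 3.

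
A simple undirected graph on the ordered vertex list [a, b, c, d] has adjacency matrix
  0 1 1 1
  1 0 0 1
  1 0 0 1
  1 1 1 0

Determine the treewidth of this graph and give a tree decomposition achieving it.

Each bag holds 3 vertices, so the decomposition has width 2, which upper-bounds the treewidth. Conversely, {a, c, d} is a clique of size 3, and the vertices of any clique must share a bag in every tree decomposition; so some bag has ≥ 3 vertices and tw(G) ≥ 2. The upper and lower bounds meet at 2, so that is the treewidth.

Treewidth 2.
One such decomposition:
Bags: B1 = {a, b, d}  B2 = {a, c, d}
Tree: B1–B2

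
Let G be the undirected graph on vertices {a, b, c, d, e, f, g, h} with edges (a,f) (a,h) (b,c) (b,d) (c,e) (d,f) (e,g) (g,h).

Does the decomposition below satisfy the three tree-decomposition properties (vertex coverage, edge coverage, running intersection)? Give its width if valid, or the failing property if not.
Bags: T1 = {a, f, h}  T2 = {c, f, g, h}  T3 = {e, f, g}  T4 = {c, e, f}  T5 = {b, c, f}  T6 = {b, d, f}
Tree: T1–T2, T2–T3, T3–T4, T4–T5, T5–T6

A tree decomposition must satisfy three properties: every vertex lies in some bag; for every edge, both endpoints lie together in some bag; and for every vertex, the bags containing it form a connected subtree. Here bags containing vertex c are not connected in the tree, so the decomposition is invalid.

No — bags containing vertex c are not connected in the tree.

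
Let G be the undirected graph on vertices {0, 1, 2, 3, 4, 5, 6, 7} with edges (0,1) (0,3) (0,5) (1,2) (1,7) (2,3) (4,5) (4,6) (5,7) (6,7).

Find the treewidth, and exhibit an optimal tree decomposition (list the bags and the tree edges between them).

The largest bag has 3 vertices, giving width 2; this decomposition certifies tw(G) ≤ 2. The edges 3–2–1–0–3 form a cycle, so G is not a tree and its treewidth is at least 2. Therefore the treewidth is 2.

Treewidth 2.
One such decomposition:
Bags: B1 = {0, 2, 3}  B2 = {0, 1, 2}  B3 = {0, 1, 5}  B4 = {1, 5, 7}  B5 = {4, 5, 7}  B6 = {4, 6, 7}
Tree: B1–B2, B2–B3, B3–B4, B4–B5, B5–B6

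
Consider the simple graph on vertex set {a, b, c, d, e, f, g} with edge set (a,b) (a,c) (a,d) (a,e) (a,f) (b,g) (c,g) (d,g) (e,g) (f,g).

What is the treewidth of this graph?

2

A width-2 tree decomposition is:
Bags: B1 = {a, d, g}  B2 = {a, f, g}  B3 = {a, e, g}  B4 = {a, b, g}  B5 = {a, c, g}
Tree: B1–B2, B2–B3, B3–B4, B4–B5
Each bag holds 3 vertices, so the decomposition has width 2, which upper-bounds the treewidth. Since g–d–a–f–g is a cycle in G, G is not acyclic. Forests are exactly the graphs of treewidth ≤ 1, so tw(G) ≥ 2. The upper and lower bounds meet at 2, so that is the treewidth.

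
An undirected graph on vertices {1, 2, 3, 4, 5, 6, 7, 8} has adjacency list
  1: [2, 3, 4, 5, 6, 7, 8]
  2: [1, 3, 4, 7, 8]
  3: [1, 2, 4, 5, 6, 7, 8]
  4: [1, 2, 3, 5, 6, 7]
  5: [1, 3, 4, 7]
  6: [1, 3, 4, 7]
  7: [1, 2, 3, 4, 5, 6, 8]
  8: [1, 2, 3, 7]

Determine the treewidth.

4

A width-4 tree decomposition is:
Bags: B1 = {1, 3, 4, 5, 7}  B2 = {1, 2, 3, 4, 7}  B3 = {1, 2, 3, 7, 8}  B4 = {1, 3, 4, 6, 7}
Tree: B1–B2, B2–B3, B2–B4
The largest bag has 5 vertices, giving width 4; this decomposition certifies tw(G) ≤ 4. On the other hand G contains the 5-clique {1, 2, 3, 7, 8}. A clique must lie in a single bag of any decomposition, so no decomposition can have width below 4. Therefore the treewidth is 4.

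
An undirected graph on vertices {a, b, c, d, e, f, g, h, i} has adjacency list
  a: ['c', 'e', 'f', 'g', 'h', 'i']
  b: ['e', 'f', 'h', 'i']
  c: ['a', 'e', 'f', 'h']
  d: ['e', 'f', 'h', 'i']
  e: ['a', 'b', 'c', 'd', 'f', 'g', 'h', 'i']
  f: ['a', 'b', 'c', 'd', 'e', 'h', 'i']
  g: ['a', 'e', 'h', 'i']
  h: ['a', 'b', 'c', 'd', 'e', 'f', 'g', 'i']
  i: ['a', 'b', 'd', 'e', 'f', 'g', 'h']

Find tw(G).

4

A width-4 tree decomposition is:
Bags: B1 = {a, e, f, h, i}  B2 = {d, e, f, h, i}  B3 = {a, e, g, h, i}  B4 = {a, c, e, f, h}  B5 = {b, e, f, h, i}
Tree: B1–B2, B1–B3, B1–B4, B1–B5
The largest bag has 5 vertices, giving width 4; this decomposition certifies tw(G) ≤ 4. For the lower bound, the 5 vertices {a, e, g, h, i} are pairwise adjacent, and any tree decomposition puts a clique entirely inside one bag — forcing width ≥ 4. Hence tw(G) = 4 exactly.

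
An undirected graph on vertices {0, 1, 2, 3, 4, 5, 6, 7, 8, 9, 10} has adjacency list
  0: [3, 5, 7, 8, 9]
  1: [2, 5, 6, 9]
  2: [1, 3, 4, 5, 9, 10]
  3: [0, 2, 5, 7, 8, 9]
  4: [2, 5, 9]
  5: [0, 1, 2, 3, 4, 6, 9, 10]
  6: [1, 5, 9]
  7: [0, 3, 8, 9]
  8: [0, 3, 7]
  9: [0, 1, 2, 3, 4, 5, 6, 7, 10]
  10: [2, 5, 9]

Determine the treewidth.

3

A width-3 tree decomposition is:
Bags: B1 = {0, 3, 5, 9}  B2 = {2, 3, 5, 9}  B3 = {1, 2, 5, 9}  B4 = {1, 5, 6, 9}  B5 = {2, 5, 9, 10}  B6 = {0, 3, 7, 9}  B7 = {2, 4, 5, 9}  B8 = {0, 3, 7, 8}
Tree: B1–B2, B2–B3, B3–B4, B2–B5, B1–B6, B3–B7, B6–B8
Each bag holds 4 vertices, so the decomposition has width 3, which upper-bounds the treewidth. On the other hand G contains the 4-clique {0, 3, 7, 8}. A clique must lie in a single bag of any decomposition, so no decomposition can have width below 3. Therefore the treewidth is 3.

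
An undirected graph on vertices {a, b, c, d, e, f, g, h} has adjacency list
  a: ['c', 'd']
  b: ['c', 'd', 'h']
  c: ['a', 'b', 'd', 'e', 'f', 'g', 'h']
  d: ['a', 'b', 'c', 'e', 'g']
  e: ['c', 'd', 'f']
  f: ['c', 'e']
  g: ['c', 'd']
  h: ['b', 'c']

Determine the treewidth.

2

A width-2 tree decomposition is:
Bags: B1 = {c, d, g}  B2 = {c, d, e}  B3 = {b, c, d}  B4 = {a, c, d}  B5 = {b, c, h}  B6 = {c, e, f}
Tree: B1–B2, B2–B3, B1–B4, B3–B5, B2–B6
Each bag holds 3 vertices, so the decomposition has width 2, which upper-bounds the treewidth. For the lower bound, the 3 vertices {c, d, g} are pairwise adjacent, and any tree decomposition puts a clique entirely inside one bag — forcing width ≥ 2. The upper and lower bounds meet at 2, so that is the treewidth.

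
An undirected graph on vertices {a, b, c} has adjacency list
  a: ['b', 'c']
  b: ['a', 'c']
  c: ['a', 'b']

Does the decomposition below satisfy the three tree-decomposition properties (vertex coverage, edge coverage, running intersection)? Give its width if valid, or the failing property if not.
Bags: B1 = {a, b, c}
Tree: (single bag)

Yes; width 2.

Every vertex of G appears in some bag (union = {a, b, c}); every edge is covered by a bag; and for each vertex v the set of bags containing v is connected in the bag tree. The decomposition is therefore valid. The largest bag has 3 vertices, so the width is 2.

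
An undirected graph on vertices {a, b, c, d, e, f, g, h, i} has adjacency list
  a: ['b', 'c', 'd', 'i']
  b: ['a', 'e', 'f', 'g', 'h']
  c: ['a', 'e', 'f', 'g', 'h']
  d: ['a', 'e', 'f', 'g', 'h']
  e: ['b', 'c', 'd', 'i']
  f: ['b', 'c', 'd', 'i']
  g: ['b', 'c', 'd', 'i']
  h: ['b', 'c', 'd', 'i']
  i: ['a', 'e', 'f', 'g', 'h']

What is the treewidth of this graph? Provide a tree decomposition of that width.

Treewidth 4.
One optimal decomposition is:
Bags: B1 = {b, c, d, h, i}  B2 = {b, c, d, g, i}  B3 = {b, c, d, f, i}  B4 = {b, c, d, e, i}  B5 = {a, b, c, d, i}
Tree: B1–B2, B2–B3, B3–B4, B4–B5

Each bag holds 5 vertices, so the decomposition has width 4, which upper-bounds the treewidth. For the lower bound: the 5 vertex sets {b,h}, {g,i}, {d,f}, {c}, {e} are disjoint, each induces a connected subgraph, and every pair is joined by at least one edge of G. Contracting each set to a single vertex therefore yields K_{5} as a minor, and since treewidth is minor-monotone, tw(G) ≥ tw(K_{5}) = 4. Hence tw(G) = 4 exactly.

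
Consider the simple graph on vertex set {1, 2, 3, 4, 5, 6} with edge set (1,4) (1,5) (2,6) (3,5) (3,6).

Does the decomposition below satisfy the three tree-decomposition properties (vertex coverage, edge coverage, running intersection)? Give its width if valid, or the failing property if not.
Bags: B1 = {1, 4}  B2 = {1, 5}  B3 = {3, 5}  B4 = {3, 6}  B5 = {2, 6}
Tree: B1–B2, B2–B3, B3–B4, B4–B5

Vertex coverage: the bags together contain {1, 2, 3, 4, 5, 6}, the full vertex set. Edge coverage: each edge of G has both endpoints in at least one bag. Running intersection: for every vertex, the bags containing it form a connected subtree. All three properties hold, so this is a valid tree decomposition of width max|bag| − 1 = 1, and hence tw(G) ≤ 1.

Yes; width 1.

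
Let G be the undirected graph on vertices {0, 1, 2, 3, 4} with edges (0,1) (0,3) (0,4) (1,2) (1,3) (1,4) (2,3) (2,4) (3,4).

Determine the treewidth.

A width-3 tree decomposition is:
Bags: B1 = {0, 1, 3, 4}  B2 = {1, 2, 3, 4}
Tree: B1–B2
Each bag holds 4 vertices, so the decomposition has width 3, which upper-bounds the treewidth. For the lower bound, the 4 vertices {0, 1, 3, 4} are pairwise adjacent, and any tree decomposition puts a clique entirely inside one bag — forcing width ≥ 3. The upper and lower bounds meet at 3, so that is the treewidth.

3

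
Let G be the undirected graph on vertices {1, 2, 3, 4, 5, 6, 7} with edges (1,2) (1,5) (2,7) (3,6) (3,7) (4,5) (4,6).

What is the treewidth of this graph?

A width-2 tree decomposition is:
Bags: B1 = {1, 2, 7}  B2 = {1, 5, 7}  B3 = {4, 5, 7}  B4 = {4, 6, 7}  B5 = {3, 6, 7}
Tree: B1–B2, B2–B3, B3–B4, B4–B5
The largest bag has 3 vertices, giving width 2; this decomposition certifies tw(G) ≤ 2. Since 7–2–1–5–4–6–3–7 is a cycle in G, G is not acyclic. Forests are exactly the graphs of treewidth ≤ 1, so tw(G) ≥ 2. Therefore the treewidth is 2.

2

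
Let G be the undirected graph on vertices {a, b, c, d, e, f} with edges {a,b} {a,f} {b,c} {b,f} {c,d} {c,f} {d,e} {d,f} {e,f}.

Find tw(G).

A width-2 tree decomposition is:
Bags: B1 = {c, d, f}  B2 = {b, c, f}  B3 = {a, b, f}  B4 = {d, e, f}
Tree: B1–B2, B2–B3, B1–B4
The largest bag has 3 vertices, giving width 2; this decomposition certifies tw(G) ≤ 2. Conversely, {d, e, f} is a clique of size 3, and the vertices of any clique must share a bag in every tree decomposition; so some bag has ≥ 3 vertices and tw(G) ≥ 2. Hence tw(G) = 2 exactly.

2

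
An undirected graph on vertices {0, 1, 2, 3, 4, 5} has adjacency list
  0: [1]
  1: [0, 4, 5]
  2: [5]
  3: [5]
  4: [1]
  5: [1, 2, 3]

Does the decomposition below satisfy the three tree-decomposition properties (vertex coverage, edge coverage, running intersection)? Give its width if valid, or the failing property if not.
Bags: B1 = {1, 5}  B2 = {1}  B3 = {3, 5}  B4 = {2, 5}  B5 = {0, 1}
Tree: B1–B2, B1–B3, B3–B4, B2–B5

A tree decomposition must satisfy three properties: every vertex lies in some bag; for every edge, both endpoints lie together in some bag; and for every vertex, the bags containing it form a connected subtree. Here vertex 4 appears in no bag, so the decomposition is invalid.

No — vertex 4 appears in no bag.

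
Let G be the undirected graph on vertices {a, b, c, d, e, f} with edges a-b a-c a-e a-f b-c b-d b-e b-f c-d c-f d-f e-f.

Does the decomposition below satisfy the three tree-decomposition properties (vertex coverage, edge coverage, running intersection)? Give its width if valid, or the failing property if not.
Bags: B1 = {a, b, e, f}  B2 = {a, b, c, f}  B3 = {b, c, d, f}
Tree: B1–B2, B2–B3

Yes; width 3.

Every vertex of G appears in some bag (union = {a, b, c, d, e, f}); every edge is covered by a bag; and for each vertex v the set of bags containing v is connected in the bag tree. The decomposition is therefore valid. The largest bag has 4 vertices, so the width is 3.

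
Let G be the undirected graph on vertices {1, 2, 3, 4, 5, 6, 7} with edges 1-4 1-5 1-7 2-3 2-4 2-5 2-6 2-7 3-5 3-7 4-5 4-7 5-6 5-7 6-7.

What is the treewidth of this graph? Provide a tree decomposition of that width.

Treewidth 3.
One such decomposition:
Bags: B1 = {2, 5, 6, 7}  B2 = {2, 4, 5, 7}  B3 = {2, 3, 5, 7}  B4 = {1, 4, 5, 7}
Tree: B1–B2, B1–B3, B2–B4

Each bag holds 4 vertices, so the decomposition has width 3, which upper-bounds the treewidth. On the other hand G contains the 4-clique {1, 4, 5, 7}. A clique must lie in a single bag of any decomposition, so no decomposition can have width below 3. Hence tw(G) = 3 exactly.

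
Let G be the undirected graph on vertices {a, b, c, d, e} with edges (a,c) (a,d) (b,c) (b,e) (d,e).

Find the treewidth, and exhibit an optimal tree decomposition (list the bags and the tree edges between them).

The largest bag has 3 vertices, giving width 2; this decomposition certifies tw(G) ≤ 2. Since a–d–e–b–c–a is a cycle in G, G is not acyclic. Forests are exactly the graphs of treewidth ≤ 1, so tw(G) ≥ 2. Hence tw(G) = 2 exactly.

Treewidth 2.
One optimal decomposition is:
Bags: B1 = {a, d, e}  B2 = {a, b, e}  B3 = {a, b, c}
Tree: B1–B2, B2–B3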